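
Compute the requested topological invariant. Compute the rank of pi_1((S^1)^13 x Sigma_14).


pi_1(A x B) = pi_1(A) x pi_1(B); rank of abelianization = b_1.
b_1(T^13) = 13, b_1(Sigma_14) = 2*14 = 28.
b_1(product) = 13 + 28 = 41

41


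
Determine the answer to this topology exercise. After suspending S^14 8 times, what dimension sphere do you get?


Each suspension raises dimension by 1: Sigma S^n = S^{n+1}.
Sigma^8 S^14 = S^{14+8} = S^22

22


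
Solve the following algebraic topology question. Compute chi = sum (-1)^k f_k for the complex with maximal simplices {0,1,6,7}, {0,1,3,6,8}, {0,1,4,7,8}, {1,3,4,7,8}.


Enumerate all faces; f-vector: f_0=7, f_1=20, f_2=26, f_3=15, f_4=3.
chi = sum (-1)^k f_k = 1

1


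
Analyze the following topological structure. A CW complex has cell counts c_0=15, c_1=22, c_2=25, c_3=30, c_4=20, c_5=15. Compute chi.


chi = sum_k (-1)^k c_k.
= (-1)^0*15 + (-1)^1*22 + (-1)^2*25 + (-1)^3*30 + (-1)^4*20 + (-1)^5*15
= (15) + (-22) + (25) + (-30) + (20) + (-15)
= -7

-7


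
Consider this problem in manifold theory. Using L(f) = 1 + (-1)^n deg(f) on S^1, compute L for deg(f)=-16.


On S^1: L(f) = tr(f_0*) + (-1)^1 tr(f_1*) = 1 + (-1)^1 * deg(f).
L(f) = 1 + (-1)^1 * -16 = 1 + 16 = 17

17


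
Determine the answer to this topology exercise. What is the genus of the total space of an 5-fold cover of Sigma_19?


For an n-sheeted cover: chi(E) = n * chi(B).
chi(Sigma_19) = 2 - 2*19 = -36.
chi(E) = 5 * (-36) = -180.
genus(E) = (2 - chi(E))/2 = (2 - (-180))/2 = 182/2 = 91

91


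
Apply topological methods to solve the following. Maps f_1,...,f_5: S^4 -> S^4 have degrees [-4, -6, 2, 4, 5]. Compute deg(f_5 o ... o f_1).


Degree is multiplicative: deg(composition) = product of degrees.
= (-4) * (-6) * (2) * (4) * (5) = 960

960


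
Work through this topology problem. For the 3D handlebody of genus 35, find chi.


A genus-g handlebody deformation retracts to a wedge of g circles.
chi(vee_g S^1) = 1 - g.
chi(H_35) = 1 - 35 = -34

-34


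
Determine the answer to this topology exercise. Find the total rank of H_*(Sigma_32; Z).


For Sigma_32: b_0 = 1, b_1 = 2g = 64, b_2 = 1.
Total = 1 + 64 + 1 = 66

66


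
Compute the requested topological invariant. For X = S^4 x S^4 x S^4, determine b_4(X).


Each S^d has Poincare polynomial 1 + t^d.
The product S^4 x S^4 x S^4 has Poincare polynomial prod(1+t^d_i).
Expanding: b_0=1, b_4=3, b_8=3, b_12=1.
b_4 = 3

3


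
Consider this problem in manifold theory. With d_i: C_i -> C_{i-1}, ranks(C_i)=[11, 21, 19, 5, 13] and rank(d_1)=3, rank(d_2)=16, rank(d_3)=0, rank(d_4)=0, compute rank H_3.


rank H_k = rank(ker d_k) - rank(im d_{k+1}).
rank(ker d_3) = rank(C_3) - rank(d_3) = 5 - 0 = 5.
rank(im d_{3+1}) = 0.
rank H_3 = 5 - 0 = 5

5


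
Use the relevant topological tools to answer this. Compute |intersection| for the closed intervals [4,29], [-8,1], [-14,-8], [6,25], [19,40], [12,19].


Intersection = [max(a_i), min(b_i)] = [19, -8].
Since 19 > -8, the intersection is empty.
Length = 0

0


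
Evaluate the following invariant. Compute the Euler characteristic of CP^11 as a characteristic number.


For any closed oriented manifold, <e(TM),[M]> = chi(M).
chi(CP^11) = 11+1 = 12

12


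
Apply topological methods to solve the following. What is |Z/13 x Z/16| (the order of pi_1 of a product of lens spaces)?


pi_1(X x Y) = pi_1(X) x pi_1(Y).
pi_1(L(13,1)) = Z/13, pi_1(L(16,1)) = Z/16.
|Z/13 x Z/16| = 13 * 16 = 208

208


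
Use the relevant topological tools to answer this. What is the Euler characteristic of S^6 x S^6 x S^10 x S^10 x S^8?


chi is multiplicative: chi(X x Y) = chi(X) chi(Y).
Each even-dim sphere has chi = 2. There are 5 factors.
chi = 2^5 = 32

32


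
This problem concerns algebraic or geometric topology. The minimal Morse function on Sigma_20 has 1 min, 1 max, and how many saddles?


A perfect Morse function has m_k = b_k.
For Sigma_20: b_0=1, b_1=2g=40, b_2=1.
Saddles m_1 = 2g = 40

40


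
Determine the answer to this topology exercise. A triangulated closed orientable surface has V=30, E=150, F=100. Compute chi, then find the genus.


chi = V - E + F = 30 - 150 + 100 = -20
For orientable closed surface: chi = 2 - 2g, so g = (2 - chi)/2.
g = (2 - (-20)) / 2 = 22 / 2 = 11

11


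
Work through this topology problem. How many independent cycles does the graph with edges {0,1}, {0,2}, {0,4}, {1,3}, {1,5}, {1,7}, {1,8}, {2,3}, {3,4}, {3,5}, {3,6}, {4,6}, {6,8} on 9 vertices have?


b_1 = E - V + (number of components).
E = 13, V = 9, components = 1.
b_1 = 13 - 9 + 1 = 5

5


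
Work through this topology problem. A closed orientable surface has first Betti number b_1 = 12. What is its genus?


For a closed orientable surface: b_1 = 2g.
12 = 2g
g = 12 / 2 = 6

6


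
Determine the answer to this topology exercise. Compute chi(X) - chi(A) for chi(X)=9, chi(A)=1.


Relative Euler characteristic: chi(X, A) = chi(X) - chi(A).
= 9 - (1) = 8

8


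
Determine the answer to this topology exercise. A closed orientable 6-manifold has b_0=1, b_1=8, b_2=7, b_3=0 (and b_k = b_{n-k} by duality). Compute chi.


By Poincare duality b_k = b_{6-k}, so full Betti numbers: b_0=1, b_1=8, b_2=7, b_3=0, b_4=7, b_5=8, b_6=1.
chi = sum (-1)^k b_k = 0

0


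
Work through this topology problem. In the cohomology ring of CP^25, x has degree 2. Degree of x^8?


|x| = 2 in H^*(CP^n).
|x^8| = 8 * |x| = 8 * 2 = 16

16


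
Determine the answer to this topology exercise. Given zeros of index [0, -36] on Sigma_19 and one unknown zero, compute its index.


Poincare-Hopf: sum of indices = chi(M).
chi(Sigma_19) = 2 - 2*19 = -36.
Sum of known indices = -36.
x = chi - (sum known) = -36 - (-36) = 0

0


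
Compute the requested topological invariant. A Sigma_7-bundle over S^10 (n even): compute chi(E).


chi(S^10) = 2 (n even), chi(Sigma_7) = 2 - 2*7 = -12.
chi(E) = 2 * (-12) = -24

-24


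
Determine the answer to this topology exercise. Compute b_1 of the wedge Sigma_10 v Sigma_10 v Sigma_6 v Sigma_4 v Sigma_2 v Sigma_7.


For a wedge X v Y: reduced H_k(X v Y) = H_k(X) + H_k(Y).
Each Sigma_g contributes b_1 = 2g.
b_1 = 20 + 20 + 12 + 8 + 4 + 14 = 78

78


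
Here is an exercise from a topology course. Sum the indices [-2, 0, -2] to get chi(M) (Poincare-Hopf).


Poincare-Hopf: chi(M) = sum of indices of zeros.
chi = (-2) + (0) + (-2) = -4

-4


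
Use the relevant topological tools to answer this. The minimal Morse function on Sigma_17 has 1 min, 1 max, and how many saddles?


A perfect Morse function has m_k = b_k.
For Sigma_17: b_0=1, b_1=2g=34, b_2=1.
Saddles m_1 = 2g = 34

34


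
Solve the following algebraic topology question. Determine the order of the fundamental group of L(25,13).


pi_1(L(p,q)) = Z/pZ for any q coprime to p.
|pi_1(L(25,13))| = 25

25


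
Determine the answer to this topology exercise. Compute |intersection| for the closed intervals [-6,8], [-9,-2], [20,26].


Intersection = [max(a_i), min(b_i)] = [20, -2].
Since 20 > -2, the intersection is empty.
Length = 0

0


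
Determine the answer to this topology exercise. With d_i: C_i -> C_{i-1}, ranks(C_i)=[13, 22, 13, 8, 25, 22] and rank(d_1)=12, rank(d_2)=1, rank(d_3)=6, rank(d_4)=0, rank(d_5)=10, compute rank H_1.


rank H_k = rank(ker d_k) - rank(im d_{k+1}).
rank(ker d_1) = rank(C_1) - rank(d_1) = 22 - 12 = 10.
rank(im d_{1+1}) = 1.
rank H_1 = 10 - 1 = 9

9


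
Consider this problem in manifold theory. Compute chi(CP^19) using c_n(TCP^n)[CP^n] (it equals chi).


For any closed oriented manifold, <e(TM),[M]> = chi(M).
chi(CP^19) = 19+1 = 20

20


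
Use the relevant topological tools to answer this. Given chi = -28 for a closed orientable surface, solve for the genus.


chi = 2 - 2g for closed orientable surfaces.
-28 = 2 - 2g
2g = 2 - (-28) = 30
g = 15

15


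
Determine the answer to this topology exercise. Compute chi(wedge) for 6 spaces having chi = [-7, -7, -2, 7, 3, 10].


chi(A v B) = chi(A) + chi(B) - 1 (one point identified).
For 6 spaces: chi = (sum chi_i) - (6 - 1).
sum = 4; chi = 4 - 5 = -1

-1


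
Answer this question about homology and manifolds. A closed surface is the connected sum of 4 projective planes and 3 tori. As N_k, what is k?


Since a >= 1, the sum is non-orientable; each T^2 can be replaced by RP^2 # RP^2 (since T^2#RP^2 = 3RP^2).
Total crosscaps k = 4 + 2*3 = 10.
Check via chi: chi = 4*1 + 3*0 - (4+3-1)*2 = -8 = 2 - k = -8. Consistent.

10


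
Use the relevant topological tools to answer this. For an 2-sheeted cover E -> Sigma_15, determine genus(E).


For an n-sheeted cover: chi(E) = n * chi(B).
chi(Sigma_15) = 2 - 2*15 = -28.
chi(E) = 2 * (-28) = -56.
genus(E) = (2 - chi(E))/2 = (2 - (-56))/2 = 58/2 = 29

29


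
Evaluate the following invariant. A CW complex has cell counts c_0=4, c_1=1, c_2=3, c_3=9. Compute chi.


chi = sum_k (-1)^k c_k.
= (-1)^0*4 + (-1)^1*1 + (-1)^2*3 + (-1)^3*9
= (4) + (-1) + (3) + (-9)
= -3

-3


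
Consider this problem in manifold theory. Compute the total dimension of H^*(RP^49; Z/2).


H^k(RP^49; Z/2) = Z/2 for each 0 <= k <= 49.
Total dimension = 49 + 1 = 50

50


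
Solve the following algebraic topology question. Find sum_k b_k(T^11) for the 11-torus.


b_k(T^11) = C(11,k), so the sum over k is sum_k C(11,k) = 2^11.
Total = 2^11 = 2048

2048


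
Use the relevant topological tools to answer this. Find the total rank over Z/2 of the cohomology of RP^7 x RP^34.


dim H^*(RP^n; Z/2) = n+1 (one Z/2 in each degree 0..n).
Total Betti number is multiplicative.
Total = (7+1) * (34+1) = 8 * 35 = 280

280


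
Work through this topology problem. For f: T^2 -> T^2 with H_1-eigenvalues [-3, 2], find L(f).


For a torus self-map: L(f) = det(I - A) where A acts on H_1.
L(f) = (1--3) * (1-2) = 4 * -1 = -4

-4


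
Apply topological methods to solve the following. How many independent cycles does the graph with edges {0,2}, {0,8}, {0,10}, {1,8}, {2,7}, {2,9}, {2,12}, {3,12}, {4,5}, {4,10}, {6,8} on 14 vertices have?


b_1 = E - V + (number of components).
E = 11, V = 14, components = 3.
b_1 = 11 - 14 + 3 = 0

0


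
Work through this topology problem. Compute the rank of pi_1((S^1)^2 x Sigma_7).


pi_1(A x B) = pi_1(A) x pi_1(B); rank of abelianization = b_1.
b_1(T^2) = 2, b_1(Sigma_7) = 2*7 = 14.
b_1(product) = 2 + 14 = 16

16


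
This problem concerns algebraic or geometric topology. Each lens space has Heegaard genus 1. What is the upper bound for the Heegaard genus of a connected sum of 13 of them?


Heegaard genus satisfies g(A#B) <= g(A) + g(B).
Each lens space has g = 1.
Upper bound: 13 * 1 = 13

13


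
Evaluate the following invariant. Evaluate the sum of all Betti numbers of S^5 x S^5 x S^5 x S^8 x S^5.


Total Betti number is multiplicative under products.
Each S^d (d>=1) has total Betti number 2.
There are 5 sphere factors.
Total = 2^5 = 32

32


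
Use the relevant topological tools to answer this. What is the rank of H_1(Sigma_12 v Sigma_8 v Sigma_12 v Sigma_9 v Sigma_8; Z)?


For a wedge X v Y: reduced H_k(X v Y) = H_k(X) + H_k(Y).
Each Sigma_g contributes b_1 = 2g.
b_1 = 24 + 16 + 24 + 18 + 16 = 98

98


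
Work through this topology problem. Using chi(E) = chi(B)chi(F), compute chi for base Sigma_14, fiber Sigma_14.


For a fiber bundle F -> E -> B (with CW structure): chi(E) = chi(B) * chi(F).
chi(Sigma_14) = -26, chi(Sigma_14) = -26.
chi(E) = (-26) * (-26) = 676

676


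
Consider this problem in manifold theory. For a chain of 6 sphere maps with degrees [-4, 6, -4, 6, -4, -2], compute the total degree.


Degree is multiplicative: deg(composition) = product of degrees.
= (-4) * (6) * (-4) * (6) * (-4) * (-2) = 4608

4608


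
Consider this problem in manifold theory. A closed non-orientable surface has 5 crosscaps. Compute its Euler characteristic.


For a non-orientable closed surface with k crosscaps: chi = 2 - k.
Here k = 5.
chi = 2 - 5 = -3

-3


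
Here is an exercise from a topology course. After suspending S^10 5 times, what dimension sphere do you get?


Each suspension raises dimension by 1: Sigma S^n = S^{n+1}.
Sigma^5 S^10 = S^{10+5} = S^15

15


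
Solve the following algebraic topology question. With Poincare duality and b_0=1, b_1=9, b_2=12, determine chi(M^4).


By Poincare duality b_k = b_{4-k}, so full Betti numbers: b_0=1, b_1=9, b_2=12, b_3=9, b_4=1.
chi = sum (-1)^k b_k = -4

-4


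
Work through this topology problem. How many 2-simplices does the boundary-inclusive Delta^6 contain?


Delta^6 has 6+1 vertices. A 2-face is a choice of 2+1 vertices.
f_2 = C(6+1, 2+1) = C(7,3) = 35

35


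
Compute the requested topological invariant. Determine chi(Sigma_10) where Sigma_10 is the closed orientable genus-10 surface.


For a closed orientable surface of genus g: chi = 2 - 2g.
Here g = 10.
chi = 2 - 2*10 = 2 - 20 = -18

-18


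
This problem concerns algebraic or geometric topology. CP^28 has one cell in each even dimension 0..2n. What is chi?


CP^28 has one cell in each even dimension 0, 2, ..., 2*28 (28+1 cells total).
All cells are even-dimensional, so chi = number of cells.
chi = 28 + 1 = 29

29


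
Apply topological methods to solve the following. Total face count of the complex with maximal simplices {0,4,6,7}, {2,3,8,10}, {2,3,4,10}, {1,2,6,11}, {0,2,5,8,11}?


Each maximal simplex on m vertices has 2^m - 1 nonempty faces.
Take the union (dedupe shared faces).
Total distinct faces = 75

75


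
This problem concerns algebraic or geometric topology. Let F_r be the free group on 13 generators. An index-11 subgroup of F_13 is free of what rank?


Nielsen-Schreier: an index-n subgroup of F_r is free of rank 1 + n(r-1).
Equivalently: chi(cover) = n*chi(base); chi(vee_r S^1) = 1 - 13 = -12.
chi(E) = 11*(-12) = -132; rank = 1 - chi(E) = 1 - (-132) = 133.
rank = 1 + 11*(13-1) = 1 + 132 = 133

133


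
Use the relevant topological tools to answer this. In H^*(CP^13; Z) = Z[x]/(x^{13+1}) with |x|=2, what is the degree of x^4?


|x| = 2 in H^*(CP^n).
|x^4| = 4 * |x| = 4 * 2 = 8

8


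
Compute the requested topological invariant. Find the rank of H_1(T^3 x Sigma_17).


pi_1(A x B) = pi_1(A) x pi_1(B); rank of abelianization = b_1.
b_1(T^3) = 3, b_1(Sigma_17) = 2*17 = 34.
b_1(product) = 3 + 34 = 37

37


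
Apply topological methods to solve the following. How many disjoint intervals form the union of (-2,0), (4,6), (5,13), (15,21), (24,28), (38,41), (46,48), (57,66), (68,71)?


Sort and merge overlapping open intervals.
Merged: (-2,0), (4,13), (15,21), (24,28), (38,41), (46,48), (57,66), (68,71).
Number of components = 8

8


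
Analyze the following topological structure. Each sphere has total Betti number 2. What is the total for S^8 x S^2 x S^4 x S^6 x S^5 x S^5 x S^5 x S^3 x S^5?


Total Betti number is multiplicative under products.
Each S^d (d>=1) has total Betti number 2.
There are 9 sphere factors.
Total = 2^9 = 512

512


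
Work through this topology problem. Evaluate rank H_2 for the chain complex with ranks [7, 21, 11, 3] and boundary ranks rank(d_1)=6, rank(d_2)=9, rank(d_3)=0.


rank H_k = rank(ker d_k) - rank(im d_{k+1}).
rank(ker d_2) = rank(C_2) - rank(d_2) = 11 - 9 = 2.
rank(im d_{2+1}) = 0.
rank H_2 = 2 - 0 = 2

2


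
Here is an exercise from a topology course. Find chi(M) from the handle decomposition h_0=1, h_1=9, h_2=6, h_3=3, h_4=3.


Handles of index k contribute (-1)^k to chi (same as CW cells).
chi = (1) + (-9) + (6) + (-3) + (3) = -2

-2


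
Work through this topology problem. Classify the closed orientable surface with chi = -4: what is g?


chi = 2 - 2g for closed orientable surfaces.
-4 = 2 - 2g
2g = 2 - (-4) = 6
g = 3

3


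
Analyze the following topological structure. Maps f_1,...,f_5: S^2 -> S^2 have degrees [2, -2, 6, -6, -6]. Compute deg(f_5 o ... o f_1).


Degree is multiplicative: deg(composition) = product of degrees.
= (2) * (-2) * (6) * (-6) * (-6) = -864

-864


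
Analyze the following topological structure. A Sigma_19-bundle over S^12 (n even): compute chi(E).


chi(S^12) = 2 (n even), chi(Sigma_19) = 2 - 2*19 = -36.
chi(E) = 2 * (-36) = -72

-72


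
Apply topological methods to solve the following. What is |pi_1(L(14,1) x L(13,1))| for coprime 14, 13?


pi_1(X x Y) = pi_1(X) x pi_1(Y).
pi_1(L(14,1)) = Z/14, pi_1(L(13,1)) = Z/13.
|Z/14 x Z/13| = 14 * 13 = 182

182


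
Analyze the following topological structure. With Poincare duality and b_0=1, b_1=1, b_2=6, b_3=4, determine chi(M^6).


By Poincare duality b_k = b_{6-k}, so full Betti numbers: b_0=1, b_1=1, b_2=6, b_3=4, b_4=6, b_5=1, b_6=1.
chi = sum (-1)^k b_k = 8

8


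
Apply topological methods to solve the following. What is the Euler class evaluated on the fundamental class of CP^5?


For any closed oriented manifold, <e(TM),[M]> = chi(M).
chi(CP^5) = 5+1 = 6

6


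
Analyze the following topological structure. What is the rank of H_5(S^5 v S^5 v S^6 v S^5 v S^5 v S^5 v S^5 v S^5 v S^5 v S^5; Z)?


For a wedge of spheres, H_k (k>0) is free on one generator per sphere of dimension k.
Spheres of dimension 5: count = 9.
b_5 = 9

9


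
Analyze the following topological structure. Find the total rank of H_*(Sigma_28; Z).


For Sigma_28: b_0 = 1, b_1 = 2g = 56, b_2 = 1.
Total = 1 + 56 + 1 = 58

58


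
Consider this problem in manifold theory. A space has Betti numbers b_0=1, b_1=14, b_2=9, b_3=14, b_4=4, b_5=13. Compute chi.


chi = sum_k (-1)^k b_k.
= (1) + (-14) + (9) + (-14) + (4) + (-13)
= -27

-27


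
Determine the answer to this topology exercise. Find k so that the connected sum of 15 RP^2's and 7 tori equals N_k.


Since a >= 1, the sum is non-orientable; each T^2 can be replaced by RP^2 # RP^2 (since T^2#RP^2 = 3RP^2).
Total crosscaps k = 15 + 2*7 = 29.
Check via chi: chi = 15*1 + 7*0 - (15+7-1)*2 = -27 = 2 - k = -27. Consistent.

29


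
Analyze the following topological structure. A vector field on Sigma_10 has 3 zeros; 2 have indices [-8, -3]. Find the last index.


Poincare-Hopf: sum of indices = chi(M).
chi(Sigma_10) = 2 - 2*10 = -18.
Sum of known indices = -11.
x = chi - (sum known) = -18 - (-11) = -7

-7


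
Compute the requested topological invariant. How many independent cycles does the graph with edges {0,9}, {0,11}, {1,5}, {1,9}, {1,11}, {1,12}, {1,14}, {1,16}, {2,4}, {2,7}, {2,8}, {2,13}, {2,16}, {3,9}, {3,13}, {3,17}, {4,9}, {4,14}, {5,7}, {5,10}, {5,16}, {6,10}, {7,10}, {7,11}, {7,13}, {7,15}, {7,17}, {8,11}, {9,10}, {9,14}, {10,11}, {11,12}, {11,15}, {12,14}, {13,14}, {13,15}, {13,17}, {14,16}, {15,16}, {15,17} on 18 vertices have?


b_1 = E - V + (number of components).
E = 40, V = 18, components = 1.
b_1 = 40 - 18 + 1 = 23

23


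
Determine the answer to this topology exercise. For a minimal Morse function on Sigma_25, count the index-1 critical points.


A perfect Morse function has m_k = b_k.
For Sigma_25: b_0=1, b_1=2g=50, b_2=1.
Saddles m_1 = 2g = 50

50


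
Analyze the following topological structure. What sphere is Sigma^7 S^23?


Each suspension raises dimension by 1: Sigma S^n = S^{n+1}.
Sigma^7 S^23 = S^{23+7} = S^30

30


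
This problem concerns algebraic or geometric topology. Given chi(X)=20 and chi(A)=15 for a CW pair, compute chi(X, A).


Relative Euler characteristic: chi(X, A) = chi(X) - chi(A).
= 20 - (15) = 5

5


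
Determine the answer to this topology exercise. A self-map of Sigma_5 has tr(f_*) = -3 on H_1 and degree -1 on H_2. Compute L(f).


L(f) = tr(f_0*) - tr(f_1*) + tr(f_2*).
= 1 - (-3) + (-1)
= 3

3


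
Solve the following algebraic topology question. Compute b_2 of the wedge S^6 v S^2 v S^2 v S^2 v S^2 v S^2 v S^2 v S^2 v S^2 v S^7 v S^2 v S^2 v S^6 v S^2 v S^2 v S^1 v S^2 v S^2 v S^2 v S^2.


For a wedge of spheres, H_k (k>0) is free on one generator per sphere of dimension k.
Spheres of dimension 2: count = 16.
b_2 = 16

16


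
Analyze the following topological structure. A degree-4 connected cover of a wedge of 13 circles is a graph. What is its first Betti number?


Nielsen-Schreier: an index-n subgroup of F_r is free of rank 1 + n(r-1).
Equivalently: chi(cover) = n*chi(base); chi(vee_r S^1) = 1 - 13 = -12.
chi(E) = 4*(-12) = -48; rank = 1 - chi(E) = 1 - (-48) = 49.
rank = 1 + 4*(13-1) = 1 + 48 = 49

49


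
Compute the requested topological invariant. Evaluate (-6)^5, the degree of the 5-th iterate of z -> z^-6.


deg(f) = -6. Degree is multiplicative: deg(f^5) = (deg f)^5.
deg(f^5) = (-6)^5 = -7776

-7776


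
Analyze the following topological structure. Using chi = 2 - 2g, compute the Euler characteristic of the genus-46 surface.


For a closed orientable surface of genus g: chi = 2 - 2g.
Here g = 46.
chi = 2 - 2*46 = 2 - 92 = -90

-90


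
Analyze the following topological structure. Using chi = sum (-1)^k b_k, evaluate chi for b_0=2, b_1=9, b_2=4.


chi = sum_k (-1)^k b_k.
= (2) + (-9) + (4)
= -3

-3


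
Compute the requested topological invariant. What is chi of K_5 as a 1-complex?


K_5: V = 5, E = C(5,2) = 10.
chi = V - E = 5 - 10 = -5

-5


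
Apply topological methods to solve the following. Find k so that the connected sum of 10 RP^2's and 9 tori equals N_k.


Since a >= 1, the sum is non-orientable; each T^2 can be replaced by RP^2 # RP^2 (since T^2#RP^2 = 3RP^2).
Total crosscaps k = 10 + 2*9 = 28.
Check via chi: chi = 10*1 + 9*0 - (10+9-1)*2 = -26 = 2 - k = -26. Consistent.

28


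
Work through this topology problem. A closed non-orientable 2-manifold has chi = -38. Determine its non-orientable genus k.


chi = 2 - k for closed non-orientable surfaces with k crosscaps.
-38 = 2 - k
k = 2 - (-38) = 40

40


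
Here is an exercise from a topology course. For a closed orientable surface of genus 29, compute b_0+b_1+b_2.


For Sigma_29: b_0 = 1, b_1 = 2g = 58, b_2 = 1.
Total = 1 + 58 + 1 = 60

60


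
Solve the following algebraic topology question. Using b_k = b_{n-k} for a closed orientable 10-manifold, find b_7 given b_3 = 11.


Poincare duality for closed orientable n-manifolds: b_k = b_{n-k}.
Here n = 10, so b_7 = b_3 = 11

11


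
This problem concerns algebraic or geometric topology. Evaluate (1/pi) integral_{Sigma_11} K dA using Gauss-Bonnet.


Gauss-Bonnet: integral K dA = 2*pi*chi(M).
chi(Sigma_11) = 2 - 2*11 = -20.
(integral K dA)/pi = 2*chi = 2*(-20) = -40

-40


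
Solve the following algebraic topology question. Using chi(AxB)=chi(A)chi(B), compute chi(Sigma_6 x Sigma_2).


chi(Sigma_6) = 2 - 2*6 = -10
chi(Sigma_2) = 2 - 2*2 = -2
chi(product) = (-10) * (-2) = 20

20


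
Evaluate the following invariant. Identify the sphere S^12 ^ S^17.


S^m ^ S^n = S^{m+n}.
k = 12 + 17 = 29

29


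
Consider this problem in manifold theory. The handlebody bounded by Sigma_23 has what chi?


A genus-g handlebody deformation retracts to a wedge of g circles.
chi(vee_g S^1) = 1 - g.
chi(H_23) = 1 - 23 = -22

-22


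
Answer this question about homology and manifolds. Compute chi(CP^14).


CP^14 has one cell in each even dimension 0, 2, ..., 2*14 (14+1 cells total).
All cells are even-dimensional, so chi = number of cells.
chi = 14 + 1 = 15

15


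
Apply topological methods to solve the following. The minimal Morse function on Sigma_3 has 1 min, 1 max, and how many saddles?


A perfect Morse function has m_k = b_k.
For Sigma_3: b_0=1, b_1=2g=6, b_2=1.
Saddles m_1 = 2g = 6

6


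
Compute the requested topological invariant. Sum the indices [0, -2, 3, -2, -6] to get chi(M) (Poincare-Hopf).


Poincare-Hopf: chi(M) = sum of indices of zeros.
chi = (0) + (-2) + (3) + (-2) + (-6) = -7

-7


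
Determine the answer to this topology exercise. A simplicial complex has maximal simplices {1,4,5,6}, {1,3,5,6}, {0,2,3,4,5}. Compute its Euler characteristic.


Enumerate all faces; f-vector: f_0=7, f_1=17, f_2=17, f_3=7, f_4=1.
chi = sum (-1)^k f_k = 1

1


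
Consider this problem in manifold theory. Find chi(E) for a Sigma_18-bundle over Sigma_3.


For a fiber bundle F -> E -> B (with CW structure): chi(E) = chi(B) * chi(F).
chi(Sigma_3) = -4, chi(Sigma_18) = -34.
chi(E) = (-4) * (-34) = 136

136


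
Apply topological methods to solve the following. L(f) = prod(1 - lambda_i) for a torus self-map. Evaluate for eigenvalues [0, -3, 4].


For a torus self-map: L(f) = det(I - A) where A acts on H_1.
L(f) = (1-0) * (1--3) * (1-4) = 1 * 4 * -3 = -12

-12


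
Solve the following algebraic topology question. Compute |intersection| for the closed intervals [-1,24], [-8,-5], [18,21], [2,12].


Intersection = [max(a_i), min(b_i)] = [18, -5].
Since 18 > -5, the intersection is empty.
Length = 0

0


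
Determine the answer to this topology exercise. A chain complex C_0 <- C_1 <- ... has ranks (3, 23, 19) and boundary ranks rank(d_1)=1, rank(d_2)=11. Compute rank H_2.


rank H_k = rank(ker d_k) - rank(im d_{k+1}).
rank(ker d_2) = rank(C_2) - rank(d_2) = 19 - 11 = 8.
rank(im d_{2+1}) = 0.
rank H_2 = 8 - 0 = 8

8


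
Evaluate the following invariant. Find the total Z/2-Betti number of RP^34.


H^k(RP^34; Z/2) = Z/2 for each 0 <= k <= 34.
Total dimension = 34 + 1 = 35

35


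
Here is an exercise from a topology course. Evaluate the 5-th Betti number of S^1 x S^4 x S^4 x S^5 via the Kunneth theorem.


Each S^d has Poincare polynomial 1 + t^d.
The product S^1 x S^4 x S^4 x S^5 has Poincare polynomial prod(1+t^d_i).
Expanding: b_0=1, b_1=1, b_4=2, b_5=3, b_6=1, b_8=1, b_9=3, b_10=2, b_13=1, b_14=1.
b_5 = 3

3


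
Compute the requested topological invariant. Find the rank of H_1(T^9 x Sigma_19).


pi_1(A x B) = pi_1(A) x pi_1(B); rank of abelianization = b_1.
b_1(T^9) = 9, b_1(Sigma_19) = 2*19 = 38.
b_1(product) = 9 + 38 = 47

47


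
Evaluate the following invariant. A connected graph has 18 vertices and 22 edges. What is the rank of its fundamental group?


For a connected graph: rank(pi_1) = b_1 = E - V + 1 = 1 - chi.
chi = V - E = 18 - 22 = -4.
rank = 1 - (-4) = 22 - 18 + 1 = 5

5


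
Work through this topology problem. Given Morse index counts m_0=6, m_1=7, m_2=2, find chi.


Morse theory: chi(M) = sum_k (-1)^k m_k where m_k = #(index-k critical points).
= (6) + (-7) + (2) = 1

1


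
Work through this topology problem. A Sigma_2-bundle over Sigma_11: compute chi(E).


For a fiber bundle F -> E -> B (with CW structure): chi(E) = chi(B) * chi(F).
chi(Sigma_11) = -20, chi(Sigma_2) = -2.
chi(E) = (-20) * (-2) = 40

40


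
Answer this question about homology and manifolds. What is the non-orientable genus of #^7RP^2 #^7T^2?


Since a >= 1, the sum is non-orientable; each T^2 can be replaced by RP^2 # RP^2 (since T^2#RP^2 = 3RP^2).
Total crosscaps k = 7 + 2*7 = 21.
Check via chi: chi = 7*1 + 7*0 - (7+7-1)*2 = -19 = 2 - k = -19. Consistent.

21


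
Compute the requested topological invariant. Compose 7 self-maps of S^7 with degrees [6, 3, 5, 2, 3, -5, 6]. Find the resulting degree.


Degree is multiplicative: deg(composition) = product of degrees.
= (6) * (3) * (5) * (2) * (3) * (-5) * (6) = -16200

-16200


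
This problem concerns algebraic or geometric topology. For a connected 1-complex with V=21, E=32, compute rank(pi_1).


For a connected graph: rank(pi_1) = b_1 = E - V + 1 = 1 - chi.
chi = V - E = 21 - 32 = -11.
rank = 1 - (-11) = 32 - 21 + 1 = 12

12


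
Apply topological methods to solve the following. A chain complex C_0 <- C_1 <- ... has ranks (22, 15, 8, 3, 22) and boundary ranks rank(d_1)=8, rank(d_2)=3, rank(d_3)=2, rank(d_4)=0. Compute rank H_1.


rank H_k = rank(ker d_k) - rank(im d_{k+1}).
rank(ker d_1) = rank(C_1) - rank(d_1) = 15 - 8 = 7.
rank(im d_{1+1}) = 3.
rank H_1 = 7 - 3 = 4

4


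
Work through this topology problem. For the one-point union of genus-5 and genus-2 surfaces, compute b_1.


For a wedge: H_1(A v B) = H_1(A) + H_1(B).
b_1(Sigma_5) = 10, b_1(Sigma_2) = 4.
b_1 = 10 + 4 = 14

14


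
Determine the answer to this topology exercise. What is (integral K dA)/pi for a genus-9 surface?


Gauss-Bonnet: integral K dA = 2*pi*chi(M).
chi(Sigma_9) = 2 - 2*9 = -16.
(integral K dA)/pi = 2*chi = 2*(-16) = -32

-32


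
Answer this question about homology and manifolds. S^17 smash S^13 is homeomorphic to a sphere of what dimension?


S^m ^ S^n = S^{m+n}.
k = 17 + 13 = 30

30


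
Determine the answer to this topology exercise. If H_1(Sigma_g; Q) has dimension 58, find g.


For a closed orientable surface: b_1 = 2g.
58 = 2g
g = 58 / 2 = 29

29


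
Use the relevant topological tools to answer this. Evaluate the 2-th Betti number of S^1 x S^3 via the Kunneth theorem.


Each S^d has Poincare polynomial 1 + t^d.
The product S^1 x S^3 has Poincare polynomial prod(1+t^d_i).
Expanding: b_0=1, b_1=1, b_3=1, b_4=1.
b_2 = 0

0


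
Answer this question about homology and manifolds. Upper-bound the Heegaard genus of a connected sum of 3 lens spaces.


Heegaard genus satisfies g(A#B) <= g(A) + g(B).
Each lens space has g = 1.
Upper bound: 3 * 1 = 3

3


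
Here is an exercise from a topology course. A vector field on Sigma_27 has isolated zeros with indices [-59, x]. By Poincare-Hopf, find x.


Poincare-Hopf: sum of indices = chi(M).
chi(Sigma_27) = 2 - 2*27 = -52.
Sum of known indices = -59.
x = chi - (sum known) = -52 - (-59) = 7

7


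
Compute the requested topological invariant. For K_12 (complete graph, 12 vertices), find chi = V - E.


K_12: V = 12, E = C(12,2) = 66.
chi = V - E = 12 - 66 = -54

-54


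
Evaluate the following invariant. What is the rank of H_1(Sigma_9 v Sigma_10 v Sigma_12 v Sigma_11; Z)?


For a wedge X v Y: reduced H_k(X v Y) = H_k(X) + H_k(Y).
Each Sigma_g contributes b_1 = 2g.
b_1 = 18 + 20 + 24 + 22 = 84

84


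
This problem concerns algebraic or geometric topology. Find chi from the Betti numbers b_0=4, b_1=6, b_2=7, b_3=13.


chi = sum_k (-1)^k b_k.
= (4) + (-6) + (7) + (-13)
= -8

-8


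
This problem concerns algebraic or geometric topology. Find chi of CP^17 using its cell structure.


CP^17 has one cell in each even dimension 0, 2, ..., 2*17 (17+1 cells total).
All cells are even-dimensional, so chi = number of cells.
chi = 17 + 1 = 18

18


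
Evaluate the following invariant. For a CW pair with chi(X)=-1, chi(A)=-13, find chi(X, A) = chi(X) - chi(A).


Relative Euler characteristic: chi(X, A) = chi(X) - chi(A).
= -1 - (-13) = 12

12


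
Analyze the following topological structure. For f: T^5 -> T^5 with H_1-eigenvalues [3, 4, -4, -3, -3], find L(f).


For a torus self-map: L(f) = det(I - A) where A acts on H_1.
L(f) = (1-3) * (1-4) * (1--4) * (1--3) * (1--3) = -2 * -3 * 5 * 4 * 4 = 480

480


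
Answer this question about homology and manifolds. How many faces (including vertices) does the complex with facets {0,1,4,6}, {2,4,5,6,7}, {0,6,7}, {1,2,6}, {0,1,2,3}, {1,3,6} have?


Each maximal simplex on m vertices has 2^m - 1 nonempty faces.
Take the union (dedupe shared faces).
Total distinct faces = 59

59


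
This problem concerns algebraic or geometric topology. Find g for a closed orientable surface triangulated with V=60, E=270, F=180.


chi = V - E + F = 60 - 270 + 180 = -30
For orientable closed surface: chi = 2 - 2g, so g = (2 - chi)/2.
g = (2 - (-30)) / 2 = 32 / 2 = 16

16


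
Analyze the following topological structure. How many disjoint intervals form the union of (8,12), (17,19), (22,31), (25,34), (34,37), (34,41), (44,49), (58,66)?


Sort and merge overlapping open intervals.
Merged: (8,12), (17,19), (22,34), (34,41), (44,49), (58,66).
Number of components = 6

6


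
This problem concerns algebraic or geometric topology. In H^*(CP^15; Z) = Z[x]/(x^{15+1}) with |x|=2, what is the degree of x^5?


|x| = 2 in H^*(CP^n).
|x^5| = 5 * |x| = 5 * 2 = 10

10


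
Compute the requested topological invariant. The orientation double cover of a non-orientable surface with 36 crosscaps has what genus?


chi(N_36) = 2 - 36 = -34.
Double cover: chi(Sigma_g) = 2 * chi(N_36) = 2*(-34) = -68.
2 - 2g = -68, so g = (2 - (-68))/2 = 70/2 = 35

35


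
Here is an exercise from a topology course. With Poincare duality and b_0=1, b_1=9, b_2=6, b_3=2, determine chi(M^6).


By Poincare duality b_k = b_{6-k}, so full Betti numbers: b_0=1, b_1=9, b_2=6, b_3=2, b_4=6, b_5=9, b_6=1.
chi = sum (-1)^k b_k = -6

-6


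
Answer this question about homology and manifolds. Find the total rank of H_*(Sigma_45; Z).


For Sigma_45: b_0 = 1, b_1 = 2g = 90, b_2 = 1.
Total = 1 + 90 + 1 = 92

92


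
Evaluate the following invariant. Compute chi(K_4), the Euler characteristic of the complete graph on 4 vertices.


K_4: V = 4, E = C(4,2) = 6.
chi = V - E = 4 - 6 = -2

-2


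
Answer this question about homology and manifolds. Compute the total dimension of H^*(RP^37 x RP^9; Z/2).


dim H^*(RP^n; Z/2) = n+1 (one Z/2 in each degree 0..n).
Total Betti number is multiplicative.
Total = (37+1) * (9+1) = 38 * 10 = 380

380


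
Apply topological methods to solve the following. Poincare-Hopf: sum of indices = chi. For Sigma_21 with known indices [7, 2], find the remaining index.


Poincare-Hopf: sum of indices = chi(M).
chi(Sigma_21) = 2 - 2*21 = -40.
Sum of known indices = 9.
x = chi - (sum known) = -40 - (9) = -49

-49


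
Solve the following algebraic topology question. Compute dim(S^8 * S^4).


Join of spheres: S^m * S^n = S^{m+n+1}.
dim = 8 + 4 + 1 = 13

13


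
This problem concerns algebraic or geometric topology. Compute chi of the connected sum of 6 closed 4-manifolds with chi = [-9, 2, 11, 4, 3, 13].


For n-manifolds: chi(A#B) = chi(A) + chi(B) - chi(S^4).
chi(S^4) = 1 + (-1)^4 = 2.
chi(#) = (sum chi_i) - (6-1)*chi(S^4) = 24 - 5*2 = 14

14


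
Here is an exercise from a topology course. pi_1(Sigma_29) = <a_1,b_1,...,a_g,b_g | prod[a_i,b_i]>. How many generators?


Standard presentation: pi_1(Sigma_g) = <a_1,b_1,...,a_g,b_g | [a_1,b_1]...[a_g,b_g] = 1>.
Number of generators = 2g = 2*29 = 58

58


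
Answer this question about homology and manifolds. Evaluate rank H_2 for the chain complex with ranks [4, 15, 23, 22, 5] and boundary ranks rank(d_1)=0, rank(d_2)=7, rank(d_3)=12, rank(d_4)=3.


rank H_k = rank(ker d_k) - rank(im d_{k+1}).
rank(ker d_2) = rank(C_2) - rank(d_2) = 23 - 7 = 16.
rank(im d_{2+1}) = 12.
rank H_2 = 16 - 12 = 4

4


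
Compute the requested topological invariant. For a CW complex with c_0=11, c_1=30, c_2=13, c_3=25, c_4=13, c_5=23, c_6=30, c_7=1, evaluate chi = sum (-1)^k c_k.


chi = sum_k (-1)^k c_k.
= (-1)^0*11 + (-1)^1*30 + (-1)^2*13 + (-1)^3*25 + (-1)^4*13 + (-1)^5*23 + (-1)^6*30 + (-1)^7*1
= (11) + (-30) + (13) + (-25) + (13) + (-23) + (30) + (-1)
= -12

-12


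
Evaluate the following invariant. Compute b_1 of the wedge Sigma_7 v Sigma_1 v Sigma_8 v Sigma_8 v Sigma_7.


For a wedge X v Y: reduced H_k(X v Y) = H_k(X) + H_k(Y).
Each Sigma_g contributes b_1 = 2g.
b_1 = 14 + 2 + 16 + 16 + 14 = 62

62


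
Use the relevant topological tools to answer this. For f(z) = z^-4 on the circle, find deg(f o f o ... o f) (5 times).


deg(f) = -4. Degree is multiplicative: deg(f^5) = (deg f)^5.
deg(f^5) = (-4)^5 = -1024

-1024


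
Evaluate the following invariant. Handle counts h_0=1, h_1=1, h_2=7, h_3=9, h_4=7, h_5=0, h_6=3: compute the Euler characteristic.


Handles of index k contribute (-1)^k to chi (same as CW cells).
chi = (1) + (-1) + (7) + (-9) + (7) + (0) + (3) = 8

8


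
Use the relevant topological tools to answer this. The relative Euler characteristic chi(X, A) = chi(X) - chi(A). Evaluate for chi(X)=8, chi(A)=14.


Relative Euler characteristic: chi(X, A) = chi(X) - chi(A).
= 8 - (14) = -6

-6


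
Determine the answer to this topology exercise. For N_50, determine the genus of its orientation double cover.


chi(N_50) = 2 - 50 = -48.
Double cover: chi(Sigma_g) = 2 * chi(N_50) = 2*(-48) = -96.
2 - 2g = -96, so g = (2 - (-96))/2 = 98/2 = 49

49


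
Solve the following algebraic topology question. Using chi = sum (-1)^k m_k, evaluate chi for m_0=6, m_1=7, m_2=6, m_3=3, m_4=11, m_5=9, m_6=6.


Morse theory: chi(M) = sum_k (-1)^k m_k where m_k = #(index-k critical points).
= (6) + (-7) + (6) + (-3) + (11) + (-9) + (6) = 10

10


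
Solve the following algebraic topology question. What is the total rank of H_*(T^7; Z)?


b_k(T^7) = C(7,k), so the sum over k is sum_k C(7,k) = 2^7.
Total = 2^7 = 128

128


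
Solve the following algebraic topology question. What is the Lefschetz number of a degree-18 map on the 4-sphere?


On S^4: L(f) = tr(f_0*) + (-1)^4 tr(f_4*) = 1 + (-1)^4 * deg(f).
L(f) = 1 + (-1)^4 * 18 = 1 + 18 = 19

19


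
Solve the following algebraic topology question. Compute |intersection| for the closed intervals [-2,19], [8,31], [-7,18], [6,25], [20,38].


Intersection = [max(a_i), min(b_i)] = [20, 18].
Since 20 > 18, the intersection is empty.
Length = 0

0


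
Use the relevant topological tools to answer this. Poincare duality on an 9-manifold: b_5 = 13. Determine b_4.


Poincare duality for closed orientable n-manifolds: b_k = b_{n-k}.
Here n = 9, so b_4 = b_5 = 13

13


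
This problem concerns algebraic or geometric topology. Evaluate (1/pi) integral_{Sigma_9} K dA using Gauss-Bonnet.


Gauss-Bonnet: integral K dA = 2*pi*chi(M).
chi(Sigma_9) = 2 - 2*9 = -16.
(integral K dA)/pi = 2*chi = 2*(-16) = -32

-32


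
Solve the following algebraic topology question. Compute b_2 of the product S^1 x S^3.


Each S^d has Poincare polynomial 1 + t^d.
The product S^1 x S^3 has Poincare polynomial prod(1+t^d_i).
Expanding: b_0=1, b_1=1, b_3=1, b_4=1.
b_2 = 0

0


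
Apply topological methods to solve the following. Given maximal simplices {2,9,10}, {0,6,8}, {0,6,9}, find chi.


Enumerate all faces; f-vector: f_0=6, f_1=8, f_2=3.
chi = sum (-1)^k f_k = 1

1


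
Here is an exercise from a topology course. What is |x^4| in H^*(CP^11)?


|x| = 2 in H^*(CP^n).
|x^4| = 4 * |x| = 4 * 2 = 8

8


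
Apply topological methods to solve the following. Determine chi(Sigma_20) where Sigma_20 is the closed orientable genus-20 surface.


For a closed orientable surface of genus g: chi = 2 - 2g.
Here g = 20.
chi = 2 - 2*20 = 2 - 40 = -38

-38


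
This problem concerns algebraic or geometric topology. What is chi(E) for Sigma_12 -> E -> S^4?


chi(S^4) = 2 (n even), chi(Sigma_12) = 2 - 2*12 = -22.
chi(E) = 2 * (-22) = -44

-44


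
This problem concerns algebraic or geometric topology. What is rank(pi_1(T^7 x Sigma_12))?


pi_1(A x B) = pi_1(A) x pi_1(B); rank of abelianization = b_1.
b_1(T^7) = 7, b_1(Sigma_12) = 2*12 = 24.
b_1(product) = 7 + 24 = 31

31


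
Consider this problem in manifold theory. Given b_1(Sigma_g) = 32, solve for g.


For a closed orientable surface: b_1 = 2g.
32 = 2g
g = 32 / 2 = 16

16


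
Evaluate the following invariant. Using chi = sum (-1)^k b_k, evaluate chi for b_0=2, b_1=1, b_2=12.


chi = sum_k (-1)^k b_k.
= (2) + (-1) + (12)
= 13

13


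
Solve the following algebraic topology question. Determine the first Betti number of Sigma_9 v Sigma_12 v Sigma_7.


For a wedge X v Y: reduced H_k(X v Y) = H_k(X) + H_k(Y).
Each Sigma_g contributes b_1 = 2g.
b_1 = 18 + 24 + 14 = 56

56


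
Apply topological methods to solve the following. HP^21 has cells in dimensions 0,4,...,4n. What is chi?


HP^21 has one cell in each dimension 0, 4, ..., 4*21 (21+1 cells, all even-dim).
chi = 21 + 1 = 22

22


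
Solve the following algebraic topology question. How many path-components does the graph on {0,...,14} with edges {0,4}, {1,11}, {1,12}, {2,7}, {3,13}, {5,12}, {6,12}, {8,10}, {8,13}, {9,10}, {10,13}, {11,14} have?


Run DFS/union-find over 15 vertices.
V = 15, E = 12.
Number of components = 4

4
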